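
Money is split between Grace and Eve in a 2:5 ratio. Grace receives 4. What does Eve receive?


Find the multiplier:
4 / 2 = 2
Apply to Eve's share:
5 x 2 = 10

10


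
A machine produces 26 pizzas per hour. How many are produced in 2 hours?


Production rate: 26 pizzas per hour
Time: 2 hours
Total: 26 x 2 = 52 pizzas

52 pizzas


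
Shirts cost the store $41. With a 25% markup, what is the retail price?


Calculate the markup amount:
25% of $41 = $10.25
Add to cost:
$41 + $10.25 = $51.25

$51.25


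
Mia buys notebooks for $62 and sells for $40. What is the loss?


Selling price = $40
Cost price = $62
Loss = cost price - selling price:
Loss = $62 - $40 = $22

$22


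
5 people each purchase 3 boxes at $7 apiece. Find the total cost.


Cost per person:
3 x $7 = $21
Group total:
5 x $21 = $105

$105


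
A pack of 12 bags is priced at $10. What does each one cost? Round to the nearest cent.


Total cost: $10
Number of items: 12
Unit price: $10 / 12 = $0.8333... ≈ $0.83

$0.83


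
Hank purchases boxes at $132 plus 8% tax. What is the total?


Calculate the tax:
8% of $132 = $10.56
Add tax to price:
$132 + $10.56 = $142.56

$142.56


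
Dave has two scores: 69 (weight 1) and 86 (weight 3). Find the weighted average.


Weighted sum:
1 x 69 + 3 x 86 = 327
Total weight:
1 + 3 = 4
Weighted average:
327 / 4 = 81.75

81.75


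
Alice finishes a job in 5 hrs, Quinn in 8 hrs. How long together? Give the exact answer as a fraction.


Alice's rate: 1/5 of the job per hour
Quinn's rate: 1/8 of the job per hour
Combined rate: 1/5 + 1/8 = 13/40 per hour
Time = 1 / (13/40) = 40/13 hours (≈ 3.08 hours)

40/13 hours


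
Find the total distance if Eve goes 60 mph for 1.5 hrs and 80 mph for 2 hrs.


Leg 1 distance:
60 x 1.5 = 90 miles
Leg 2 distance:
80 x 2 = 160 miles
Total distance:
90 + 160 = 250 miles

250 miles


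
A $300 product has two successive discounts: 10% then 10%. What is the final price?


First discount:
10% of $300 = $30
Price after first discount:
$300 - $30 = $270
Second discount:
10% of $270 = $27
Final price:
$270 - $27 = $243

$243


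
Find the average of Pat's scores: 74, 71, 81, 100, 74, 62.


Add the scores:
74 + 71 + 81 + 100 + 74 + 62 = 462
Divide by the number of tests:
462 / 6 = 77

77


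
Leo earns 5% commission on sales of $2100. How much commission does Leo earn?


Convert rate to decimal:
5% = 0.05
Multiply by sales:
$2100 x 0.05 = $105

$105


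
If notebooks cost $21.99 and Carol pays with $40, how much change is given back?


Start with the amount paid:
$40
Subtract the price:
$40 - $21.99 = $18.01

$18.01


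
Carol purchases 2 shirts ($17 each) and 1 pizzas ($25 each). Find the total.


Cost of shirts:
2 x $17 = $34
Cost of pizzas:
1 x $25 = $25
Add both:
$34 + $25 = $59

$59


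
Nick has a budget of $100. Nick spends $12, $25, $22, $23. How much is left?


Add up expenses:
$12 + $25 + $22 + $23 = $82
Subtract from budget:
$100 - $82 = $18

$18


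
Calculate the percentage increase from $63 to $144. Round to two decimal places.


Find the absolute change:
|144 - 63| = 81
Divide by original and multiply by 100:
81 / 63 x 100 = 128.5714...% ≈ 128.57%

128.57%


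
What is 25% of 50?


Convert percentage to decimal:
25% = 0.25
Multiply:
50 x 0.25 = 12.5

12.5


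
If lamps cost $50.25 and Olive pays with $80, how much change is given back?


Start with the amount paid:
$80
Subtract the price:
$80 - $50.25 = $29.75

$29.75


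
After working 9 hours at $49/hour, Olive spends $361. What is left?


Calculate earnings:
9 x $49 = $441
Subtract spending:
$441 - $361 = $80

$80


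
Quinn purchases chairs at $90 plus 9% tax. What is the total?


Calculate the tax:
9% of $90 = $8.10
Add tax to price:
$90 + $8.10 = $98.10

$98.10


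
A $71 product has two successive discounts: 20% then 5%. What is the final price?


First discount:
20% of $71 = $14.20
Price after first discount:
$71 - $14.20 = $56.80
Second discount:
5% of $56.80 = $2.84
Final price:
$56.80 - $2.84 = $53.96

$53.96


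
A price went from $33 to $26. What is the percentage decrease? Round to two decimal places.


Find the absolute change:
|26 - 33| = 7
Divide by original and multiply by 100:
7 / 33 x 100 = 21.2121...% ≈ 21.21%

21.21%


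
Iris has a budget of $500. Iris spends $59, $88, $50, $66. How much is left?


Add up expenses:
$59 + $88 + $50 + $66 = $263
Subtract from budget:
$500 - $263 = $237

$237


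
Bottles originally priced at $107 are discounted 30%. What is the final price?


Calculate the discount amount:
30% of $107 = $32.10
Subtract from original:
$107 - $32.10 = $74.90

$74.90


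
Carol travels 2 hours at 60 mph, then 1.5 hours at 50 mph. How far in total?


Leg 1 distance:
60 x 2 = 120 miles
Leg 2 distance:
50 x 1.5 = 75 miles
Total distance:
120 + 75 = 195 miles

195 miles


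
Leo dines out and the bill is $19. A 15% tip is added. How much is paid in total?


Calculate the tip:
15% of $19 = $2.85
Add tip to meal cost:
$19 + $2.85 = $21.85

$21.85


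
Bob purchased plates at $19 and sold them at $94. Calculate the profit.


Selling price = $94
Cost price = $19
Profit = selling price - cost price:
Profit = $94 - $19 = $75

$75


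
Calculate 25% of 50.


Convert percentage to decimal:
25% = 0.25
Multiply:
50 x 0.25 = 12.5

12.5


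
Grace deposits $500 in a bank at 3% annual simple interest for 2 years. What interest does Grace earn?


Use the formula I = P x R x T / 100
P x R x T = 500 x 3 x 2 = 3000
I = 3000 / 100 = $30

$30


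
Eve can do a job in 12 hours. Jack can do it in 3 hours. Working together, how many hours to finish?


Eve's rate: 1/12 of the job per hour
Jack's rate: 1/3 of the job per hour
Combined rate: 1/12 + 1/3 = 5/12 per hour
Time = 1 / (5/12) = 12/5 = 2.4 hours

2.4 hours


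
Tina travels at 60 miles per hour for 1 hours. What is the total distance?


Use the formula: distance = speed x time
Speed = 60 mph, Time = 1 hours
60 x 1 = 60 miles

60 miles


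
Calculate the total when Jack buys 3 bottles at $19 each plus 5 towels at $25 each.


Cost of bottles:
3 x $19 = $57
Cost of towels:
5 x $25 = $125
Add both:
$57 + $125 = $182

$182


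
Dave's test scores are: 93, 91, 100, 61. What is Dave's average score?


Add the scores:
93 + 91 + 100 + 61 = 345
Divide by the number of tests:
345 / 4 = 86.25

86.25


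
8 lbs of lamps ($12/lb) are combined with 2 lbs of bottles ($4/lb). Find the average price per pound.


Cost of lamps:
8 x $12 = $96
Cost of bottles:
2 x $4 = $8
Total cost: $96 + $8 = $104
Total weight: 10 lbs
Average: $104 / 10 = $10.40/lb

$10.40/lb


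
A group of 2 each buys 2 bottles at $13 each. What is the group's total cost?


Cost per person:
2 x $13 = $26
Group total:
2 x $26 = $52

$52


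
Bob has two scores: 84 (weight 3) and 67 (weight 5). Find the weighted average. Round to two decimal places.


Weighted sum:
3 x 84 + 5 x 67 = 587
Total weight:
3 + 5 = 8
Weighted average:
587 / 8 = 73.375 ≈ 73.38

73.38


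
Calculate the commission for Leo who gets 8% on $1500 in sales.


Convert rate to decimal:
8% = 0.08
Multiply by sales:
$1500 x 0.08 = $120

$120


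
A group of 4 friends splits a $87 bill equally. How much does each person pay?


Total bill: $87
Number of people: 4
Each pays: $87 / 4 = $21.75

$21.75


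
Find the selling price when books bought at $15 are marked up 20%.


Calculate the markup amount:
20% of $15 = $3
Add to cost:
$15 + $3 = $18

$18


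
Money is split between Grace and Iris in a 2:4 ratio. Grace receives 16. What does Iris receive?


Find the multiplier:
16 / 2 = 8
Apply to Iris's share:
4 x 8 = 32

32


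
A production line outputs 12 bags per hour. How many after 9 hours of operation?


Production rate: 12 bags per hour
Time: 9 hours
Total: 12 x 9 = 108 bags

108 bags


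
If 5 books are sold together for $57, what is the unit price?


Total cost: $57
Number of items: 5
Unit price: $57 / 5 = $11.40

$11.40


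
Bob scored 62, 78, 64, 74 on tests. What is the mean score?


Add the scores:
62 + 78 + 64 + 74 = 278
Divide by the number of tests:
278 / 4 = 69.5

69.5


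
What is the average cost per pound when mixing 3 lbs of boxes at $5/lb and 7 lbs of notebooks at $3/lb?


Cost of boxes:
3 x $5 = $15
Cost of notebooks:
7 x $3 = $21
Total cost: $15 + $21 = $36
Total weight: 10 lbs
Average: $36 / 10 = $3.60/lb

$3.60/lb


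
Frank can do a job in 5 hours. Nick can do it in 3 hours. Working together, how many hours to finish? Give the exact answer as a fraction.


Frank's rate: 1/5 of the job per hour
Nick's rate: 1/3 of the job per hour
Combined rate: 1/5 + 1/3 = 8/15 per hour
Time = 1 / (8/15) = 15/8 hours (≈ 1.88 hours)

15/8 hours


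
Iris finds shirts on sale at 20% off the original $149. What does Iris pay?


Calculate the discount amount:
20% of $149 = $29.80
Subtract from original:
$149 - $29.80 = $119.20

$119.20


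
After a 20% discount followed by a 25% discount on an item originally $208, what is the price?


First discount:
20% of $208 = $41.60
Price after first discount:
$208 - $41.60 = $166.40
Second discount:
25% of $166.40 = $41.60
Final price:
$166.40 - $41.60 = $124.80

$124.80


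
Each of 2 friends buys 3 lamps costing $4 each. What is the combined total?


Cost per person:
3 x $4 = $12
Group total:
2 x $12 = $24

$24


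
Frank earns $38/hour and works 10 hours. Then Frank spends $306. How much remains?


Calculate earnings:
10 x $38 = $380
Subtract spending:
$380 - $306 = $74

$74


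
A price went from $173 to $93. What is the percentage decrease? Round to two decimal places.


Find the absolute change:
|93 - 173| = 80
Divide by original and multiply by 100:
80 / 173 x 100 = 46.2427...% ≈ 46.24%

46.24%


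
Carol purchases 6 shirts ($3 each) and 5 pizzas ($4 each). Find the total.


Cost of shirts:
6 x $3 = $18
Cost of pizzas:
5 x $4 = $20
Add both:
$18 + $20 = $38

$38


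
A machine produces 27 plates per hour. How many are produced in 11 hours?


Production rate: 27 plates per hour
Time: 11 hours
Total: 27 x 11 = 297 plates

297 plates


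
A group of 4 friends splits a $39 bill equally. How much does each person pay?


Total bill: $39
Number of people: 4
Each pays: $39 / 4 = $9.75

$9.75


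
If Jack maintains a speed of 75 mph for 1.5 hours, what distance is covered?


Use the formula: distance = speed x time
Speed = 75 mph, Time = 1.5 hours
75 x 1.5 = 112.5 miles

112.5 miles


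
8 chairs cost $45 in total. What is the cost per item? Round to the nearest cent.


Total cost: $45
Number of items: 8
Unit price: $45 / 8 = $5.625 ≈ $5.63

$5.63


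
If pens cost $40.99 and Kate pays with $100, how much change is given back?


Start with the amount paid:
$100
Subtract the price:
$100 - $40.99 = $59.01

$59.01


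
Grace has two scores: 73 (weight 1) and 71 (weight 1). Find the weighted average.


Weighted sum:
1 x 73 + 1 x 71 = 144
Total weight:
1 + 1 = 2
Weighted average:
144 / 2 = 72

72


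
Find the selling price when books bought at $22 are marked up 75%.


Calculate the markup amount:
75% of $22 = $16.50
Add to cost:
$22 + $16.50 = $38.50

$38.50


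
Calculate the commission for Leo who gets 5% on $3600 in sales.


Convert rate to decimal:
5% = 0.05
Multiply by sales:
$3600 x 0.05 = $180

$180


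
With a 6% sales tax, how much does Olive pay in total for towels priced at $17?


Calculate the tax:
6% of $17 = $1.02
Add tax to price:
$17 + $1.02 = $18.02

$18.02


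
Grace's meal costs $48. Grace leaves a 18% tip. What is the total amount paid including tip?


Calculate the tip:
18% of $48 = $8.64
Add tip to meal cost:
$48 + $8.64 = $56.64

$56.64


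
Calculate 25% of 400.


Convert percentage to decimal:
25% = 0.25
Multiply:
400 x 0.25 = 100

100


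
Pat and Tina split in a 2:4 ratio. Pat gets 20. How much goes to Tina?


Find the multiplier:
20 / 2 = 10
Apply to Tina's share:
4 x 10 = 40

40


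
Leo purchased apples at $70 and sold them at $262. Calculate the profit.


Selling price = $262
Cost price = $70
Profit = selling price - cost price:
Profit = $262 - $70 = $192

$192


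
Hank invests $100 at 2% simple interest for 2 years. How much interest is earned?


Use the formula I = P x R x T / 100
P x R x T = 100 x 2 x 2 = 400
I = 400 / 100 = $4

$4


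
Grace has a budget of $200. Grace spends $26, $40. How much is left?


Add up expenses:
$26 + $40 = $66
Subtract from budget:
$200 - $66 = $134

$134


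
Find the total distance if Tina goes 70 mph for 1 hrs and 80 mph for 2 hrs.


Leg 1 distance:
70 x 1 = 70 miles
Leg 2 distance:
80 x 2 = 160 miles
Total distance:
70 + 160 = 230 miles

230 miles


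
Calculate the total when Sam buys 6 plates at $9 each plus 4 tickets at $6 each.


Cost of plates:
6 x $9 = $54
Cost of tickets:
4 x $6 = $24
Add both:
$54 + $24 = $78

$78


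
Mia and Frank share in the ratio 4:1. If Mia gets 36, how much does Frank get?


Find the multiplier:
36 / 4 = 9
Apply to Frank's share:
1 x 9 = 9

9


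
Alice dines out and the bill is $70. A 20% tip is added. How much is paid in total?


Calculate the tip:
20% of $70 = $14
Add tip to meal cost:
$70 + $14 = $84

$84


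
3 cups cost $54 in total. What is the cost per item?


Total cost: $54
Number of items: 3
Unit price: $54 / 3 = $18

$18


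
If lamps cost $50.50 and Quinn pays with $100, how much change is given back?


Start with the amount paid:
$100
Subtract the price:
$100 - $50.50 = $49.50

$49.50


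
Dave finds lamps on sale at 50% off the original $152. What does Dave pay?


Calculate the discount amount:
50% of $152 = $76
Subtract from original:
$152 - $76 = $76

$76


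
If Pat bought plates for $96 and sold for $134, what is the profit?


Selling price = $134
Cost price = $96
Profit = selling price - cost price:
Profit = $134 - $96 = $38

$38


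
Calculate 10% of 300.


Convert percentage to decimal:
10% = 0.1
Multiply:
300 x 0.1 = 30

30


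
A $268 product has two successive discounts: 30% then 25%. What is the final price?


First discount:
30% of $268 = $80.40
Price after first discount:
$268 - $80.40 = $187.60
Second discount:
25% of $187.60 = $46.90
Final price:
$187.60 - $46.90 = $140.70

$140.70


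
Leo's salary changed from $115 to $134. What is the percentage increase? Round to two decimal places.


Find the absolute change:
|134 - 115| = 19
Divide by original and multiply by 100:
19 / 115 x 100 = 16.5217...% ≈ 16.52%

16.52%


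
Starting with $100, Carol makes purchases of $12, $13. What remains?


Add up expenses:
$12 + $13 = $25
Subtract from budget:
$100 - $25 = $75

$75


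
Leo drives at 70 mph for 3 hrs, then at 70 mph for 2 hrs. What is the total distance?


Leg 1 distance:
70 x 3 = 210 miles
Leg 2 distance:
70 x 2 = 140 miles
Total distance:
210 + 140 = 350 miles

350 miles


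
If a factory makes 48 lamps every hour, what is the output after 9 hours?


Production rate: 48 lamps per hour
Time: 9 hours
Total: 48 x 9 = 432 lamps

432 lamps


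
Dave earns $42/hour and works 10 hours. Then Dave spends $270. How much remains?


Calculate earnings:
10 x $42 = $420
Subtract spending:
$420 - $270 = $150

$150


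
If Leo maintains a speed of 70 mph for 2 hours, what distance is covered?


Use the formula: distance = speed x time
Speed = 70 mph, Time = 2 hours
70 x 2 = 140 miles

140 miles


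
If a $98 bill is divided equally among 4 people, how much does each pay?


Total bill: $98
Number of people: 4
Each pays: $98 / 4 = $24.50

$24.50


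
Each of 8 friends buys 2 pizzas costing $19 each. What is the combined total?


Cost per person:
2 x $19 = $38
Group total:
8 x $38 = $304

$304


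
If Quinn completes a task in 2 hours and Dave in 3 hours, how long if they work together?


Quinn's rate: 1/2 of the job per hour
Dave's rate: 1/3 of the job per hour
Combined rate: 1/2 + 1/3 = 5/6 per hour
Time = 1 / (5/6) = 6/5 = 1.2 hours

1.2 hours


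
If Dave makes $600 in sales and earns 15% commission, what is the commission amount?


Convert rate to decimal:
15% = 0.15
Multiply by sales:
$600 x 0.15 = $90

$90


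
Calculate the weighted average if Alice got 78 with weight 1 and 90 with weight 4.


Weighted sum:
1 x 78 + 4 x 90 = 438
Total weight:
1 + 4 = 5
Weighted average:
438 / 5 = 87.6

87.6


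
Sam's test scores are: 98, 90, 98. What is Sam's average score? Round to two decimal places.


Add the scores:
98 + 90 + 98 = 286
Divide by the number of tests:
286 / 3 = 95.3333... ≈ 95.33

95.33


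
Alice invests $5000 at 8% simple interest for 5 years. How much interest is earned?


Use the formula I = P x R x T / 100
P x R x T = 5000 x 8 x 5 = 200000
I = 200000 / 100 = $2000

$2000


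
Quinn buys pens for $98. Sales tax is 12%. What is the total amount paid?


Calculate the tax:
12% of $98 = $11.76
Add tax to price:
$98 + $11.76 = $109.76

$109.76


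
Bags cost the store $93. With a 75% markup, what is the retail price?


Calculate the markup amount:
75% of $93 = $69.75
Add to cost:
$93 + $69.75 = $162.75

$162.75


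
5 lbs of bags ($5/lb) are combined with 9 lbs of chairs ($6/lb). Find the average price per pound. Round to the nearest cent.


Cost of bags:
5 x $5 = $25
Cost of chairs:
9 x $6 = $54
Total cost: $25 + $54 = $79
Total weight: 14 lbs
Average: $79 / 14 = $5.6428... ≈ $5.64/lb

$5.64/lb


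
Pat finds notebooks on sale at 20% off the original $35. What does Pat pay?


Calculate the discount amount:
20% of $35 = $7
Subtract from original:
$35 - $7 = $28

$28


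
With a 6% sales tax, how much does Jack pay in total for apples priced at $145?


Calculate the tax:
6% of $145 = $8.70
Add tax to price:
$145 + $8.70 = $153.70

$153.70


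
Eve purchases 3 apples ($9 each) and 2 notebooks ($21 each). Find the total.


Cost of apples:
3 x $9 = $27
Cost of notebooks:
2 x $21 = $42
Add both:
$27 + $42 = $69

$69


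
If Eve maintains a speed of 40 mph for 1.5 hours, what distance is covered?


Use the formula: distance = speed x time
Speed = 40 mph, Time = 1.5 hours
40 x 1.5 = 60 miles

60 miles


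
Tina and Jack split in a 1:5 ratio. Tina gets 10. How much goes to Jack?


Find the multiplier:
10 / 1 = 10
Apply to Jack's share:
5 x 10 = 50

50


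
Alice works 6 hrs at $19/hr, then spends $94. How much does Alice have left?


Calculate earnings:
6 x $19 = $114
Subtract spending:
$114 - $94 = $20

$20


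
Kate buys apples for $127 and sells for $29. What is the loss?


Selling price = $29
Cost price = $127
Loss = cost price - selling price:
Loss = $127 - $29 = $98

$98


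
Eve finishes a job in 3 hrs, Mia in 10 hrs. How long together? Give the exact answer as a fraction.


Eve's rate: 1/3 of the job per hour
Mia's rate: 1/10 of the job per hour
Combined rate: 1/3 + 1/10 = 13/30 per hour
Time = 1 / (13/30) = 30/13 hours (≈ 2.31 hours)

30/13 hours


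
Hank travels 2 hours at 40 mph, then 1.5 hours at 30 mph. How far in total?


Leg 1 distance:
40 x 2 = 80 miles
Leg 2 distance:
30 x 1.5 = 45 miles
Total distance:
80 + 45 = 125 miles

125 miles


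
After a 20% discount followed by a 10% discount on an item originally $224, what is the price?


First discount:
20% of $224 = $44.80
Price after first discount:
$224 - $44.80 = $179.20
Second discount:
10% of $179.20 = $17.92
Final price:
$179.20 - $17.92 = $161.28

$161.28


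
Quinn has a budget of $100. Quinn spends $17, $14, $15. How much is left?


Add up expenses:
$17 + $14 + $15 = $46
Subtract from budget:
$100 - $46 = $54

$54


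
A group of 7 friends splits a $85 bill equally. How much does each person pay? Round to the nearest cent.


Total bill: $85
Number of people: 7
Each pays: $85 / 7 = $12.1428... ≈ $12.14

$12.14


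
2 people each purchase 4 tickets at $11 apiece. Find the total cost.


Cost per person:
4 x $11 = $44
Group total:
2 x $44 = $88

$88


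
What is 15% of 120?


Convert percentage to decimal:
15% = 0.15
Multiply:
120 x 0.15 = 18

18


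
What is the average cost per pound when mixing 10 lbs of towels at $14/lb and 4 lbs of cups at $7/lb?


Cost of towels:
10 x $14 = $140
Cost of cups:
4 x $7 = $28
Total cost: $140 + $28 = $168
Total weight: 14 lbs
Average: $168 / 14 = $12/lb

$12/lb


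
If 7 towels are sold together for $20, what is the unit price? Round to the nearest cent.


Total cost: $20
Number of items: 7
Unit price: $20 / 7 = $2.8571... ≈ $2.86

$2.86


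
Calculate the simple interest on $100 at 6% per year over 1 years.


Use the formula I = P x R x T / 100
P x R x T = 100 x 6 x 1 = 600
I = 600 / 100 = $6

$6


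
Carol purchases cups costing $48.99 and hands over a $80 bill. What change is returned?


Start with the amount paid:
$80
Subtract the price:
$80 - $48.99 = $31.01

$31.01


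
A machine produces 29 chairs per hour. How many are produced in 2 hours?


Production rate: 29 chairs per hour
Time: 2 hours
Total: 29 x 2 = 58 chairs

58 chairs


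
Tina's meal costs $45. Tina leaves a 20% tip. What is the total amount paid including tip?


Calculate the tip:
20% of $45 = $9
Add tip to meal cost:
$45 + $9 = $54

$54


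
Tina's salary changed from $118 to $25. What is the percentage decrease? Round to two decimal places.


Find the absolute change:
|25 - 118| = 93
Divide by original and multiply by 100:
93 / 118 x 100 = 78.8135...% ≈ 78.81%

78.81%


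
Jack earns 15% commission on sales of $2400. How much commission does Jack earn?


Convert rate to decimal:
15% = 0.15
Multiply by sales:
$2400 x 0.15 = $360

$360


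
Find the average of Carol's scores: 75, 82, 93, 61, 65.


Add the scores:
75 + 82 + 93 + 61 + 65 = 376
Divide by the number of tests:
376 / 5 = 75.2

75.2


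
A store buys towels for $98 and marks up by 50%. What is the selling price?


Calculate the markup amount:
50% of $98 = $49
Add to cost:
$98 + $49 = $147

$147


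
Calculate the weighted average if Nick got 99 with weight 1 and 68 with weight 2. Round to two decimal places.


Weighted sum:
1 x 99 + 2 x 68 = 235
Total weight:
1 + 2 = 3
Weighted average:
235 / 3 = 78.3333... ≈ 78.33

78.33


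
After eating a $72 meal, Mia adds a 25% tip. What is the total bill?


Calculate the tip:
25% of $72 = $18
Add tip to meal cost:
$72 + $18 = $90

$90


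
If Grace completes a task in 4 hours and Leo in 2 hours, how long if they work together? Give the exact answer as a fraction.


Grace's rate: 1/4 of the job per hour
Leo's rate: 1/2 of the job per hour
Combined rate: 1/4 + 1/2 = 3/4 per hour
Time = 1 / (3/4) = 4/3 hours (≈ 1.33 hours)

4/3 hours


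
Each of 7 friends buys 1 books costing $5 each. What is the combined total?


Cost per person:
1 x $5 = $5
Group total:
7 x $5 = $35

$35


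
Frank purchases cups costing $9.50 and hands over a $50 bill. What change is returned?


Start with the amount paid:
$50
Subtract the price:
$50 - $9.50 = $40.50

$40.50


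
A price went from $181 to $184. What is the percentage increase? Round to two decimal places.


Find the absolute change:
|184 - 181| = 3
Divide by original and multiply by 100:
3 / 181 x 100 = 1.6574...% ≈ 1.66%

1.66%


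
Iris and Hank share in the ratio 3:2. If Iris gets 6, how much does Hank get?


Find the multiplier:
6 / 3 = 2
Apply to Hank's share:
2 x 2 = 4

4


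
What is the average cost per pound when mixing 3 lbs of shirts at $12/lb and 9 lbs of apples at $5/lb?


Cost of shirts:
3 x $12 = $36
Cost of apples:
9 x $5 = $45
Total cost: $36 + $45 = $81
Total weight: 12 lbs
Average: $81 / 12 = $6.75/lb

$6.75/lb


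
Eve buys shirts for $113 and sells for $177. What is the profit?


Selling price = $177
Cost price = $113
Profit = selling price - cost price:
Profit = $177 - $113 = $64

$64


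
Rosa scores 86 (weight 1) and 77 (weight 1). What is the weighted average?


Weighted sum:
1 x 86 + 1 x 77 = 163
Total weight:
1 + 1 = 2
Weighted average:
163 / 2 = 81.5

81.5


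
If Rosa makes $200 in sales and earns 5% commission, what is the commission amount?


Convert rate to decimal:
5% = 0.05
Multiply by sales:
$200 x 0.05 = $10

$10


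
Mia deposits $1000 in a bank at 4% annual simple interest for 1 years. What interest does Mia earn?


Use the formula I = P x R x T / 100
P x R x T = 1000 x 4 x 1 = 4000
I = 4000 / 100 = $40

$40


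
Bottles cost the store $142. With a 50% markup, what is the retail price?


Calculate the markup amount:
50% of $142 = $71
Add to cost:
$142 + $71 = $213

$213


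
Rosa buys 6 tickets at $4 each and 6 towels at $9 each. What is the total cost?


Cost of tickets:
6 x $4 = $24
Cost of towels:
6 x $9 = $54
Add both:
$24 + $54 = $78

$78


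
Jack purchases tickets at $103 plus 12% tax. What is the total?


Calculate the tax:
12% of $103 = $12.36
Add tax to price:
$103 + $12.36 = $115.36

$115.36


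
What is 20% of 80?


Convert percentage to decimal:
20% = 0.2
Multiply:
80 x 0.2 = 16

16


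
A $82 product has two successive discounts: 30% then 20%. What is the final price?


First discount:
30% of $82 = $24.60
Price after first discount:
$82 - $24.60 = $57.40
Second discount:
20% of $57.40 = $11.48
Final price:
$57.40 - $11.48 = $45.92

$45.92


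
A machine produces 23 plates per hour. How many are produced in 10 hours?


Production rate: 23 plates per hour
Time: 10 hours
Total: 23 x 10 = 230 plates

230 plates


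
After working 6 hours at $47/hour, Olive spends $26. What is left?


Calculate earnings:
6 x $47 = $282
Subtract spending:
$282 - $26 = $256

$256


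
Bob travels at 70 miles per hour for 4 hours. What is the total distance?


Use the formula: distance = speed x time
Speed = 70 mph, Time = 4 hours
70 x 4 = 280 miles

280 miles


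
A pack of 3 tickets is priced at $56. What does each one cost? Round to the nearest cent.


Total cost: $56
Number of items: 3
Unit price: $56 / 3 = $18.6666... ≈ $18.67

$18.67


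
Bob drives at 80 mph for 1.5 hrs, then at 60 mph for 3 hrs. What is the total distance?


Leg 1 distance:
80 x 1.5 = 120 miles
Leg 2 distance:
60 x 3 = 180 miles
Total distance:
120 + 180 = 300 miles

300 miles


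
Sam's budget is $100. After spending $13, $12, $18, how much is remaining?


Add up expenses:
$13 + $12 + $18 = $43
Subtract from budget:
$100 - $43 = $57

$57


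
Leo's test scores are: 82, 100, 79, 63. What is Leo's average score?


Add the scores:
82 + 100 + 79 + 63 = 324
Divide by the number of tests:
324 / 4 = 81

81


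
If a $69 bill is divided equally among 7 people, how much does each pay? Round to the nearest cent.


Total bill: $69
Number of people: 7
Each pays: $69 / 7 = $9.8571... ≈ $9.86

$9.86


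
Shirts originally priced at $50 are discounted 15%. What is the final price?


Calculate the discount amount:
15% of $50 = $7.50
Subtract from original:
$50 - $7.50 = $42.50

$42.50


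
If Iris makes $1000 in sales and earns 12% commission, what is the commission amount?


Convert rate to decimal:
12% = 0.12
Multiply by sales:
$1000 x 0.12 = $120

$120


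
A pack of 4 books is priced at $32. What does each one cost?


Total cost: $32
Number of items: 4
Unit price: $32 / 4 = $8

$8


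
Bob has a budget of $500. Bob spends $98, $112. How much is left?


Add up expenses:
$98 + $112 = $210
Subtract from budget:
$500 - $210 = $290

$290


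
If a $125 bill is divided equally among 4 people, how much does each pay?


Total bill: $125
Number of people: 4
Each pays: $125 / 4 = $31.25

$31.25


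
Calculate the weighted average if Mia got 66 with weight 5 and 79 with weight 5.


Weighted sum:
5 x 66 + 5 x 79 = 725
Total weight:
5 + 5 = 10
Weighted average:
725 / 10 = 72.5

72.5


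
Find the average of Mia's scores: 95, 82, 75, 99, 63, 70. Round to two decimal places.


Add the scores:
95 + 82 + 75 + 99 + 63 + 70 = 484
Divide by the number of tests:
484 / 6 = 80.6666... ≈ 80.67

80.67


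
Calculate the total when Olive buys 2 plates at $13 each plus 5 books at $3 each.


Cost of plates:
2 x $13 = $26
Cost of books:
5 x $3 = $15
Add both:
$26 + $15 = $41

$41


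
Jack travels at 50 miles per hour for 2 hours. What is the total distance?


Use the formula: distance = speed x time
Speed = 50 mph, Time = 2 hours
50 x 2 = 100 miles

100 miles


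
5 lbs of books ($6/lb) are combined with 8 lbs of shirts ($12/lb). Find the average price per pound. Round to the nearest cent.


Cost of books:
5 x $6 = $30
Cost of shirts:
8 x $12 = $96
Total cost: $30 + $96 = $126
Total weight: 13 lbs
Average: $126 / 13 = $9.6923... ≈ $9.69/lb

$9.69/lb


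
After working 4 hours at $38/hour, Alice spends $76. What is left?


Calculate earnings:
4 x $38 = $152
Subtract spending:
$152 - $76 = $76

$76


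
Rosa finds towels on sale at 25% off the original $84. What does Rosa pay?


Calculate the discount amount:
25% of $84 = $21
Subtract from original:
$84 - $21 = $63

$63


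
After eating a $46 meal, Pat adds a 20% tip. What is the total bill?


Calculate the tip:
20% of $46 = $9.20
Add tip to meal cost:
$46 + $9.20 = $55.20

$55.20


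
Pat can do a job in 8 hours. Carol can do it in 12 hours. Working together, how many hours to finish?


Pat's rate: 1/8 of the job per hour
Carol's rate: 1/12 of the job per hour
Combined rate: 1/8 + 1/12 = 5/24 per hour
Time = 1 / (5/24) = 24/5 = 4.8 hours

4.8 hours


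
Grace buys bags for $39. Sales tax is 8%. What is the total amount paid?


Calculate the tax:
8% of $39 = $3.12
Add tax to price:
$39 + $3.12 = $42.12

$42.12


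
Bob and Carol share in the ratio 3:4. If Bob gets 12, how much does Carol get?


Find the multiplier:
12 / 3 = 4
Apply to Carol's share:
4 x 4 = 16

16


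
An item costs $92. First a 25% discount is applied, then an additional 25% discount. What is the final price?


First discount:
25% of $92 = $23
Price after first discount:
$92 - $23 = $69
Second discount:
25% of $69 = $17.25
Final price:
$69 - $17.25 = $51.75

$51.75


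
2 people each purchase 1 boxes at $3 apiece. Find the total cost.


Cost per person:
1 x $3 = $3
Group total:
2 x $3 = $6

$6


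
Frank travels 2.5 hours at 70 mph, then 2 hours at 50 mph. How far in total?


Leg 1 distance:
70 x 2.5 = 175 miles
Leg 2 distance:
50 x 2 = 100 miles
Total distance:
175 + 100 = 275 miles

275 miles


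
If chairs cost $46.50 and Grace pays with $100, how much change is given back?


Start with the amount paid:
$100
Subtract the price:
$100 - $46.50 = $53.50

$53.50


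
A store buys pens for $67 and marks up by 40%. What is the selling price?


Calculate the markup amount:
40% of $67 = $26.80
Add to cost:
$67 + $26.80 = $93.80

$93.80


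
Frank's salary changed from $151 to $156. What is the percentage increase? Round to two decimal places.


Find the absolute change:
|156 - 151| = 5
Divide by original and multiply by 100:
5 / 151 x 100 = 3.3112...% ≈ 3.31%

3.31%


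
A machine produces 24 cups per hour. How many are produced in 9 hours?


Production rate: 24 cups per hour
Time: 9 hours
Total: 24 x 9 = 216 cups

216 cups


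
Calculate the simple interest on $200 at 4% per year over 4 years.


Use the formula I = P x R x T / 100
P x R x T = 200 x 4 x 4 = 3200
I = 3200 / 100 = $32

$32


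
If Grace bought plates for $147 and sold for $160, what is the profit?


Selling price = $160
Cost price = $147
Profit = selling price - cost price:
Profit = $160 - $147 = $13

$13


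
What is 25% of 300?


Convert percentage to decimal:
25% = 0.25
Multiply:
300 x 0.25 = 75

75


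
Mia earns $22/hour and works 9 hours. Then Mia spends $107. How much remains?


Calculate earnings:
9 x $22 = $198
Subtract spending:
$198 - $107 = $91

$91


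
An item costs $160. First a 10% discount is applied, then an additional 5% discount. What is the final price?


First discount:
10% of $160 = $16
Price after first discount:
$160 - $16 = $144
Second discount:
5% of $144 = $7.20
Final price:
$144 - $7.20 = $136.80

$136.80


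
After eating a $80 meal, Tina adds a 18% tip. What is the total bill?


Calculate the tip:
18% of $80 = $14.40
Add tip to meal cost:
$80 + $14.40 = $94.40

$94.40


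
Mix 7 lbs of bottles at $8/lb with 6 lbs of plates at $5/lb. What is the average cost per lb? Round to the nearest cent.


Cost of bottles:
7 x $8 = $56
Cost of plates:
6 x $5 = $30
Total cost: $56 + $30 = $86
Total weight: 13 lbs
Average: $86 / 13 = $6.6153... ≈ $6.62/lb

$6.62/lb


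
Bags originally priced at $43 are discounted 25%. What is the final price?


Calculate the discount amount:
25% of $43 = $10.75
Subtract from original:
$43 - $10.75 = $32.25

$32.25


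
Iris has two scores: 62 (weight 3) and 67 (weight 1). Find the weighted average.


Weighted sum:
3 x 62 + 1 x 67 = 253
Total weight:
3 + 1 = 4
Weighted average:
253 / 4 = 63.25

63.25


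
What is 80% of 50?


Convert percentage to decimal:
80% = 0.8
Multiply:
50 x 0.8 = 40

40


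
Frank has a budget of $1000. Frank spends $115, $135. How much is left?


Add up expenses:
$115 + $135 = $250
Subtract from budget:
$1000 - $250 = $750

$750


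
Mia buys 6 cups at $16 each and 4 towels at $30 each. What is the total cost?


Cost of cups:
6 x $16 = $96
Cost of towels:
4 x $30 = $120
Add both:
$96 + $120 = $216

$216


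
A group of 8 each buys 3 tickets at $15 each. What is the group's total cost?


Cost per person:
3 x $15 = $45
Group total:
8 x $45 = $360

$360


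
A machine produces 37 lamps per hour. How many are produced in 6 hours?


Production rate: 37 lamps per hour
Time: 6 hours
Total: 37 x 6 = 222 lamps

222 lamps


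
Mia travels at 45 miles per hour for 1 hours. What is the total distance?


Use the formula: distance = speed x time
Speed = 45 mph, Time = 1 hours
45 x 1 = 45 miles

45 miles


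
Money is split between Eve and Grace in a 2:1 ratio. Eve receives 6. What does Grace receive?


Find the multiplier:
6 / 2 = 3
Apply to Grace's share:
1 x 3 = 3

3


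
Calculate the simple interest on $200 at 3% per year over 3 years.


Use the formula I = P x R x T / 100
P x R x T = 200 x 3 x 3 = 1800
I = 1800 / 100 = $18

$18


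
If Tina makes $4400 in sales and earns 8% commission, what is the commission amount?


Convert rate to decimal:
8% = 0.08
Multiply by sales:
$4400 x 0.08 = $352

$352


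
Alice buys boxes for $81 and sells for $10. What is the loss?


Selling price = $10
Cost price = $81
Loss = cost price - selling price:
Loss = $81 - $10 = $71

$71


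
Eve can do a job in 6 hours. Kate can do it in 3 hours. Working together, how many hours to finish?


Eve's rate: 1/6 of the job per hour
Kate's rate: 1/3 of the job per hour
Combined rate: 1/6 + 1/3 = 1/2 per hour
Time = 1 / (1/2) = 2 hours

2 hours


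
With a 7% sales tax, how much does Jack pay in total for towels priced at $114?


Calculate the tax:
7% of $114 = $7.98
Add tax to price:
$114 + $7.98 = $121.98

$121.98


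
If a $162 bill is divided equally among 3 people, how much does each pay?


Total bill: $162
Number of people: 3
Each pays: $162 / 3 = $54

$54


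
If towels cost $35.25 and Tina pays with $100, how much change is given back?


Start with the amount paid:
$100
Subtract the price:
$100 - $35.25 = $64.75

$64.75


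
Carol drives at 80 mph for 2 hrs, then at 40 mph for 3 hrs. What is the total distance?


Leg 1 distance:
80 x 2 = 160 miles
Leg 2 distance:
40 x 3 = 120 miles
Total distance:
160 + 120 = 280 miles

280 miles


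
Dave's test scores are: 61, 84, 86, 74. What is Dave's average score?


Add the scores:
61 + 84 + 86 + 74 = 305
Divide by the number of tests:
305 / 4 = 76.25

76.25


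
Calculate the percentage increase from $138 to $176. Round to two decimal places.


Find the absolute change:
|176 - 138| = 38
Divide by original and multiply by 100:
38 / 138 x 100 = 27.5362...% ≈ 27.54%

27.54%


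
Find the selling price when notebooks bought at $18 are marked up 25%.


Calculate the markup amount:
25% of $18 = $4.50
Add to cost:
$18 + $4.50 = $22.50

$22.50


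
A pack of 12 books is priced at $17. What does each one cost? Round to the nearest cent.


Total cost: $17
Number of items: 12
Unit price: $17 / 12 = $1.4166... ≈ $1.42

$1.42


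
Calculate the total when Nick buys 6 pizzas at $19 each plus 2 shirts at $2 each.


Cost of pizzas:
6 x $19 = $114
Cost of shirts:
2 x $2 = $4
Add both:
$114 + $4 = $118

$118


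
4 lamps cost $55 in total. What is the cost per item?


Total cost: $55
Number of items: 4
Unit price: $55 / 4 = $13.75

$13.75


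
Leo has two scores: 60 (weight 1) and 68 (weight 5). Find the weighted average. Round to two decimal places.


Weighted sum:
1 x 60 + 5 x 68 = 400
Total weight:
1 + 5 = 6
Weighted average:
400 / 6 = 66.6666... ≈ 66.67

66.67


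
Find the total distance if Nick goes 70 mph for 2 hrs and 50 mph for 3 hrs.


Leg 1 distance:
70 x 2 = 140 miles
Leg 2 distance:
50 x 3 = 150 miles
Total distance:
140 + 150 = 290 miles

290 miles


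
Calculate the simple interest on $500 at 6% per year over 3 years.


Use the formula I = P x R x T / 100
P x R x T = 500 x 6 x 3 = 9000
I = 9000 / 100 = $90

$90


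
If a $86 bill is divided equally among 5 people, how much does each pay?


Total bill: $86
Number of people: 5
Each pays: $86 / 5 = $17.20

$17.20


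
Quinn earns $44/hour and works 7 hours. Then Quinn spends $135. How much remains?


Calculate earnings:
7 x $44 = $308
Subtract spending:
$308 - $135 = $173

$173


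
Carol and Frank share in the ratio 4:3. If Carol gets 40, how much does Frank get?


Find the multiplier:
40 / 4 = 10
Apply to Frank's share:
3 x 10 = 30

30


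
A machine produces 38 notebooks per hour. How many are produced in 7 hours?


Production rate: 38 notebooks per hour
Time: 7 hours
Total: 38 x 7 = 266 notebooks

266 notebooks


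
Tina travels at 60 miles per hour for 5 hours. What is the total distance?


Use the formula: distance = speed x time
Speed = 60 mph, Time = 5 hours
60 x 5 = 300 miles

300 miles


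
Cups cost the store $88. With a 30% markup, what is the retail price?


Calculate the markup amount:
30% of $88 = $26.40
Add to cost:
$88 + $26.40 = $114.40

$114.40


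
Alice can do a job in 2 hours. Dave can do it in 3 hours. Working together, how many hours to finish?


Alice's rate: 1/2 of the job per hour
Dave's rate: 1/3 of the job per hour
Combined rate: 1/2 + 1/3 = 5/6 per hour
Time = 1 / (5/6) = 6/5 = 1.2 hours

1.2 hours


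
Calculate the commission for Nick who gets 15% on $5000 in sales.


Convert rate to decimal:
15% = 0.15
Multiply by sales:
$5000 x 0.15 = $750

$750


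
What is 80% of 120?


Convert percentage to decimal:
80% = 0.8
Multiply:
120 x 0.8 = 96

96


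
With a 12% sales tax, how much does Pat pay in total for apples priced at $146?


Calculate the tax:
12% of $146 = $17.52
Add tax to price:
$146 + $17.52 = $163.52

$163.52


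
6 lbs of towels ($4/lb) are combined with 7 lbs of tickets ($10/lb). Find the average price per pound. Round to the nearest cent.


Cost of towels:
6 x $4 = $24
Cost of tickets:
7 x $10 = $70
Total cost: $24 + $70 = $94
Total weight: 13 lbs
Average: $94 / 13 = $7.2307... ≈ $7.23/lb

$7.23/lb
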